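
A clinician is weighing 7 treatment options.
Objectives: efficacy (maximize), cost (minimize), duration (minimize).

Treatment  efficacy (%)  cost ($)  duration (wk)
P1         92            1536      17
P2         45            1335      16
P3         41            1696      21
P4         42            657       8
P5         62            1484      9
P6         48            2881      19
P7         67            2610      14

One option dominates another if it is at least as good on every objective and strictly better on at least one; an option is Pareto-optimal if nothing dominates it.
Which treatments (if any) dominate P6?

P1: efficacy 92≥48, cost 1536≤2881, duration 17≤19 — dominates P6.
P5: efficacy 62≥48, cost 1484≤2881, duration 9≤19 — dominates P6.
P7: efficacy 67≥48, cost 2610≤2881, duration 14≤19 — dominates P6.
Others (P2, P3, P4) are each worse than P6 on at least one objective.

P1, P5, P7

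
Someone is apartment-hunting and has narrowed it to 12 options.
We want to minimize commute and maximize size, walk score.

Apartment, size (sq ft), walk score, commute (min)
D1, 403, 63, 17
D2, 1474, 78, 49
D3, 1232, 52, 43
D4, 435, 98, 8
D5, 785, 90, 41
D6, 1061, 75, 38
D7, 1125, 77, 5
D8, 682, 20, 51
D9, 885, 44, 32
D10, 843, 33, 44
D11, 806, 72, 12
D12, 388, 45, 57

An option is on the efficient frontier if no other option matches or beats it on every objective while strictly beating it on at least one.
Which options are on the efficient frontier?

D2, D3, D4, D5, D7

D1: dominated by D4 (size 435≥403, walk score 98≥63, commute 8≤17).
D2: not dominated (best size).
D3: not dominated.
D4: not dominated (best walk score).
D5: not dominated.
D6: dominated by D7 (size 1125≥1061, walk score 77≥75, commute 5≤38).
D7: not dominated (best commute).
D8: dominated by D2 (size 1474≥682, walk score 78≥20, commute 49≤51).
D9: dominated by D7 (size 1125≥885, walk score 77≥44, commute 5≤32).
D10: dominated by D3 (size 1232≥843, walk score 52≥33, commute 43≤44).
D11: dominated by D7 (size 1125≥806, walk score 77≥72, commute 5≤12).
D12: dominated by D1 (size 403≥388, walk score 63≥45, commute 17≤57).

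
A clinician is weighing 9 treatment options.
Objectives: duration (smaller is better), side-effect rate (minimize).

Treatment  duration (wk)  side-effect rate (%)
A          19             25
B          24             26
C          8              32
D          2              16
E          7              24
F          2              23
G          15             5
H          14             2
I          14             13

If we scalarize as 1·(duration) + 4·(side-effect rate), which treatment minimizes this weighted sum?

A: 1·19 + 4·25 = 119
B: 1·24 + 4·26 = 128
C: 1·8 + 4·32 = 136
D: 1·2 + 4·16 = 66
E: 1·7 + 4·24 = 103
F: 1·2 + 4·23 = 94
G: 1·15 + 4·5 = 35
H: 1·14 + 4·2 = 22
I: 1·14 + 4·13 = 66
Lowest: H at 22.

H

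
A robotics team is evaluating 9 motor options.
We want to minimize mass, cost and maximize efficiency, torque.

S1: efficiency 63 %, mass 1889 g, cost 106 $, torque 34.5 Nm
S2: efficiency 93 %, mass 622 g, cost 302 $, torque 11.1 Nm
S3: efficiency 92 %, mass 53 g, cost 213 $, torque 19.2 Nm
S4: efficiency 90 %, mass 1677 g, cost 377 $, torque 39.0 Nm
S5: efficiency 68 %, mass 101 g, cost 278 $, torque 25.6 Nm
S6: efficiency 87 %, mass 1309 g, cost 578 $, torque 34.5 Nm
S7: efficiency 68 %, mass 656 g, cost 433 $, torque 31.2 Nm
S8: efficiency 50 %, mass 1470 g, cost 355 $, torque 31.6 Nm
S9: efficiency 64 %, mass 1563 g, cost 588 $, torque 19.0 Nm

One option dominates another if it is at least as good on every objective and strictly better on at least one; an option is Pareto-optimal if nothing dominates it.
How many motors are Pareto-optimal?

S1: not dominated (best cost).
S2: not dominated (best efficiency).
S3: not dominated (best mass).
S4: not dominated (best torque).
S5: not dominated.
S6: not dominated.
S7: not dominated.
S8: not dominated.
S9: dominated by S3 (efficiency 92≥64, mass 53≤1563, cost 213≤588, torque 19.2≥19.0).
Pareto-optimal: S1, S2, S3, S4, S5, S6, S7, S8 → 8.

8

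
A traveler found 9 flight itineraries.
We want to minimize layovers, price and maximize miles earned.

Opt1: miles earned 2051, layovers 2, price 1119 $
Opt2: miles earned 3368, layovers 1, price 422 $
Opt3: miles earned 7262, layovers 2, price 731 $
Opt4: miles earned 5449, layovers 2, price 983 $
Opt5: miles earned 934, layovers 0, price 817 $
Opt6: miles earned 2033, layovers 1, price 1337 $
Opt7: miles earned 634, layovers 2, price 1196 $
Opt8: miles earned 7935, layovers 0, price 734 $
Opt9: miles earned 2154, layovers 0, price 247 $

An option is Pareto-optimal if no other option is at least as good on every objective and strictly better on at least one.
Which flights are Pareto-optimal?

Opt1: dominated by Opt2 (miles earned 3368≥2051, layovers 1≤2, price 422≤1119).
Opt2: not dominated.
Opt3: not dominated.
Opt4: dominated by Opt3 (miles earned 7262≥5449, layovers 2≤2, price 731≤983).
Opt5: dominated by Opt8 (miles earned 7935≥934, layovers 0≤0, price 734≤817).
Opt6: dominated by Opt2 (miles earned 3368≥2033, layovers 1≤1, price 422≤1337).
Opt7: dominated by Opt1 (miles earned 2051≥634, layovers 2≤2, price 1119≤1196).
Opt8: not dominated (best miles earned).
Opt9: not dominated (best price).

Opt2, Opt3, Opt8, Opt9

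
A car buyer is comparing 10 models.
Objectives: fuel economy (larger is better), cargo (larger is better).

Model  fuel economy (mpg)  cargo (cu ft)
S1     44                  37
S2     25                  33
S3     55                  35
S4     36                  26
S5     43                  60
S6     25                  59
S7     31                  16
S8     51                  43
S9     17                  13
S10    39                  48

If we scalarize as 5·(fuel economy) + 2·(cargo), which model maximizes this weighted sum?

S3

S1: 5·44 + 2·37 = 294
S2: 5·25 + 2·33 = 191
S3: 5·55 + 2·35 = 345
S4: 5·36 + 2·26 = 232
S5: 5·43 + 2·60 = 335
S6: 5·25 + 2·59 = 243
S7: 5·31 + 2·16 = 187
S8: 5·51 + 2·43 = 341
S9: 5·17 + 2·13 = 111
S10: 5·39 + 2·48 = 291
Highest: S3 at 345.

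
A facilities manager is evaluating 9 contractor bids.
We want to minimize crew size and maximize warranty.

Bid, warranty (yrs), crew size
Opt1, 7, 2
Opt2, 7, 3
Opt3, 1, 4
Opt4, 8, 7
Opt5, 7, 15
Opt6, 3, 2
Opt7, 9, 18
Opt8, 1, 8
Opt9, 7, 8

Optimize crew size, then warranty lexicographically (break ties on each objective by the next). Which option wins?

Opt1

First minimize crew size: best is 2, kept {Opt1, Opt6}.
Then maximize warranty: best is 7, kept {Opt1}.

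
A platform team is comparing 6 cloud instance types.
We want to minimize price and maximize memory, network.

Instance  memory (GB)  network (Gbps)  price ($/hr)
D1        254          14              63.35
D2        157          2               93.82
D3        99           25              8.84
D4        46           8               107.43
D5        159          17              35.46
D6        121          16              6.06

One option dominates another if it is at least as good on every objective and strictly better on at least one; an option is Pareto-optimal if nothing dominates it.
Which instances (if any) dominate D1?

none

D2: worse on memory (157 vs 254).
D3: worse on memory (99 vs 254).
D4: worse on memory (46 vs 254).
D5: worse on memory (159 vs 254).
D6: worse on memory (121 vs 254).
No option dominates D1.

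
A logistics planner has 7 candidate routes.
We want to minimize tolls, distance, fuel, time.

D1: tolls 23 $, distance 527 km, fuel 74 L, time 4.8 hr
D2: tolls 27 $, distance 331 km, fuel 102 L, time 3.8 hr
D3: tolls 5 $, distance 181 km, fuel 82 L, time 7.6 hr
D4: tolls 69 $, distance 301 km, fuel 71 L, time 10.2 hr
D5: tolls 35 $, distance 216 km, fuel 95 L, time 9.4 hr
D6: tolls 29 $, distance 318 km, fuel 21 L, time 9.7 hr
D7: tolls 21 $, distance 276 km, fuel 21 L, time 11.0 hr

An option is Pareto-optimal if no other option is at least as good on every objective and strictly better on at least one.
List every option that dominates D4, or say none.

D1: worse on distance (527 vs 301).
D2: worse on distance (331 vs 301).
D3: worse on fuel (82 vs 71).
D5: worse on fuel (95 vs 71).
D6: worse on distance (318 vs 301).
D7: worse on time (11.0 vs 10.2).
No option dominates D4.

none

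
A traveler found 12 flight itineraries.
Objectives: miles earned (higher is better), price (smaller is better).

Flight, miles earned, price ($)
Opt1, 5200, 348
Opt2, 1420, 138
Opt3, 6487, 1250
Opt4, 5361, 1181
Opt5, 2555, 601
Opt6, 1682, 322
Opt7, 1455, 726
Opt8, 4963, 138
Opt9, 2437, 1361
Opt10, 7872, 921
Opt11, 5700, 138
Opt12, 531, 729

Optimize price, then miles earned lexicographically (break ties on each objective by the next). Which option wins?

First minimize price: best is 138, kept {Opt2, Opt8, Opt11}.
Then maximize miles earned: best is 5700, kept {Opt11}.

Opt11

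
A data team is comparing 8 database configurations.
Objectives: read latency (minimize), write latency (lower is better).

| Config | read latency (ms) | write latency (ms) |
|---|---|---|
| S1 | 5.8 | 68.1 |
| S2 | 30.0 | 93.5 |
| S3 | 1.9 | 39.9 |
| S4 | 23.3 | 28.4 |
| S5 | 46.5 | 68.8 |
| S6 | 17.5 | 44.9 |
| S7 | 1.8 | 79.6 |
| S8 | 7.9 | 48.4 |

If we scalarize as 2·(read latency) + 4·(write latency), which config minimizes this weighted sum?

S4

S1: 2·5.8 + 4·68.1 = 284.0
S2: 2·30.0 + 4·93.5 = 434.0
S3: 2·1.9 + 4·39.9 = 163.4
S4: 2·23.3 + 4·28.4 = 160.2
S5: 2·46.5 + 4·68.8 = 368.2
S6: 2·17.5 + 4·44.9 = 214.6
S7: 2·1.8 + 4·79.6 = 322.0
S8: 2·7.9 + 4·48.4 = 209.4
Lowest: S4 at 160.2.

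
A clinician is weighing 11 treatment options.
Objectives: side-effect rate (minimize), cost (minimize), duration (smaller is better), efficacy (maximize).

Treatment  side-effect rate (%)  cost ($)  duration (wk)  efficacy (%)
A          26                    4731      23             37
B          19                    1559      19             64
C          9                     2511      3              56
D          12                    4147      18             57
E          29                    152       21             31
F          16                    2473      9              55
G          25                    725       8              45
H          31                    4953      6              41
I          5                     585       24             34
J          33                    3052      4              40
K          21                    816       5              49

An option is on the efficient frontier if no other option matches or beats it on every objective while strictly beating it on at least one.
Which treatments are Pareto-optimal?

A: dominated by B (side-effect rate 19≤26, cost 1559≤4731, duration 19≤23, efficacy 64≥37).
B: not dominated (best efficacy).
C: not dominated (best duration).
D: not dominated.
E: not dominated (best cost).
F: not dominated.
G: not dominated.
H: dominated by C (side-effect rate 9≤31, cost 2511≤4953, duration 3≤6, efficacy 56≥41).
I: not dominated (best side-effect rate).
J: dominated by C (side-effect rate 9≤33, cost 2511≤3052, duration 3≤4, efficacy 56≥40).
K: not dominated.

B, C, D, E, F, G, I, K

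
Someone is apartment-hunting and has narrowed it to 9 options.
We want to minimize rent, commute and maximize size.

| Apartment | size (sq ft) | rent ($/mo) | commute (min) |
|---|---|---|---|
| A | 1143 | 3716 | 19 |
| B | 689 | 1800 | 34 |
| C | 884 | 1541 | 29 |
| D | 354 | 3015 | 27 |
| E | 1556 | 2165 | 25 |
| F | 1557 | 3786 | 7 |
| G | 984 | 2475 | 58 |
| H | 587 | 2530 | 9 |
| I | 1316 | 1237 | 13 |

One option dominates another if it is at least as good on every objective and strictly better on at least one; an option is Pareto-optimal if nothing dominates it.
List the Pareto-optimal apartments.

A: dominated by I (size 1316≥1143, rent 1237≤3716, commute 13≤19).
B: dominated by C (size 884≥689, rent 1541≤1800, commute 29≤34).
C: dominated by I (size 1316≥884, rent 1237≤1541, commute 13≤29).
D: dominated by E (size 1556≥354, rent 2165≤3015, commute 25≤27).
E: not dominated.
F: not dominated (best size).
G: dominated by E (size 1556≥984, rent 2165≤2475, commute 25≤58).
H: not dominated.
I: not dominated (best rent).

E, F, H, I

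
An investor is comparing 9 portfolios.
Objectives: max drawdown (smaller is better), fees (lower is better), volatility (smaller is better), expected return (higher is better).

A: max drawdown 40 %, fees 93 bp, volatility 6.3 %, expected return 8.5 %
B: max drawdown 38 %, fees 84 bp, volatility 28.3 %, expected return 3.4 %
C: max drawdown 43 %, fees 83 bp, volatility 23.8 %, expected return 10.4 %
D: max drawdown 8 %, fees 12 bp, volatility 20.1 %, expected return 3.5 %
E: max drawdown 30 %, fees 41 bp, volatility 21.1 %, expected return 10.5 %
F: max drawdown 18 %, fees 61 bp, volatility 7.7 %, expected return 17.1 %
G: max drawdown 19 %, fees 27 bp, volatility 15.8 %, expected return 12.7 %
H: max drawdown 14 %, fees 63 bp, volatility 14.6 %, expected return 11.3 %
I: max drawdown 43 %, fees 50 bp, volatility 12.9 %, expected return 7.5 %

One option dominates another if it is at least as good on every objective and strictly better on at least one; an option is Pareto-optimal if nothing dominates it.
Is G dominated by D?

D vs G: D is worse on volatility (20.1 vs 15.8), so it does not dominate G.

No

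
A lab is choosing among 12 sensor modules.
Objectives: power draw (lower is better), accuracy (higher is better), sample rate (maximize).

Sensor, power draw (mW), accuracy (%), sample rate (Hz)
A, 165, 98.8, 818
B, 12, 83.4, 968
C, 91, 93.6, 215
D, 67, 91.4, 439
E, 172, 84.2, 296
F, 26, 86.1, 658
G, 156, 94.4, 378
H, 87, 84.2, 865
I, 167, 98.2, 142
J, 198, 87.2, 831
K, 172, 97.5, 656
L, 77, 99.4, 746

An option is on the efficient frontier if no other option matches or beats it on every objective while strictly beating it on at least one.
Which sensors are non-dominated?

A: not dominated.
B: not dominated (best power draw).
C: dominated by L (power draw 77≤91, accuracy 99.4≥93.6, sample rate 746≥215).
D: not dominated.
E: dominated by A (power draw 165≤172, accuracy 98.8≥84.2, sample rate 818≥296).
F: not dominated.
G: dominated by L (power draw 77≤156, accuracy 99.4≥94.4, sample rate 746≥378).
H: not dominated.
I: dominated by A (power draw 165≤167, accuracy 98.8≥98.2, sample rate 818≥142).
J: not dominated.
K: dominated by A (power draw 165≤172, accuracy 98.8≥97.5, sample rate 818≥656).
L: not dominated (best accuracy).

A, B, D, F, H, J, L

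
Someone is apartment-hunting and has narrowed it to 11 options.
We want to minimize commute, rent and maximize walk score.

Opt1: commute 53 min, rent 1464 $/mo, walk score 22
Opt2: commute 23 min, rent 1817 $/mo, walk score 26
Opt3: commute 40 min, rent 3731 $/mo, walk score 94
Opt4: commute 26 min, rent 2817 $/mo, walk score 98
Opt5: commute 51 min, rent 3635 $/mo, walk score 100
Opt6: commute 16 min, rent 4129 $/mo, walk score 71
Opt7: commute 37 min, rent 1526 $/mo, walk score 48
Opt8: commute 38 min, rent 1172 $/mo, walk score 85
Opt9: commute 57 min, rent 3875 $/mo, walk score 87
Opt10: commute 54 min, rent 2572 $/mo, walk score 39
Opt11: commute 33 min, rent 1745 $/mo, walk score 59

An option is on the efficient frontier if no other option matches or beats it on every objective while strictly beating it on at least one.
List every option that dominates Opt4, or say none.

Opt1: worse on commute (53 vs 26).
Opt2: worse on walk score (26 vs 98).
Opt3: worse on commute (40 vs 26).
Opt5: worse on commute (51 vs 26).
Opt6: worse on rent (4129 vs 2817).
Opt7: worse on commute (37 vs 26).
Opt8: worse on commute (38 vs 26).
Opt9: worse on commute (57 vs 26).
Opt10: worse on commute (54 vs 26).
Opt11: worse on commute (33 vs 26).
No option dominates Opt4.

none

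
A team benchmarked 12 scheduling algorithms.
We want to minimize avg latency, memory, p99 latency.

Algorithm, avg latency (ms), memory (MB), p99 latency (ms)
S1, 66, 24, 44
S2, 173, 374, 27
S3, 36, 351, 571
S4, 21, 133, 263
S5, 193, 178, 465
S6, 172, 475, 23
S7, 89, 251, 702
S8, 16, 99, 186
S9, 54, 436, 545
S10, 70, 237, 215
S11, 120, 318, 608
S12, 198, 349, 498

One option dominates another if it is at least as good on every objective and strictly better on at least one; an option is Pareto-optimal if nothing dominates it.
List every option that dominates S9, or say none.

S4, S8

S4: avg latency 21≤54, memory 133≤436, p99 latency 263≤545 — dominates S9.
S8: avg latency 16≤54, memory 99≤436, p99 latency 186≤545 — dominates S9.
Others (S1, S2, S3, S5, S6, S7, S10, S11, S12) are each worse than S9 on at least one objective.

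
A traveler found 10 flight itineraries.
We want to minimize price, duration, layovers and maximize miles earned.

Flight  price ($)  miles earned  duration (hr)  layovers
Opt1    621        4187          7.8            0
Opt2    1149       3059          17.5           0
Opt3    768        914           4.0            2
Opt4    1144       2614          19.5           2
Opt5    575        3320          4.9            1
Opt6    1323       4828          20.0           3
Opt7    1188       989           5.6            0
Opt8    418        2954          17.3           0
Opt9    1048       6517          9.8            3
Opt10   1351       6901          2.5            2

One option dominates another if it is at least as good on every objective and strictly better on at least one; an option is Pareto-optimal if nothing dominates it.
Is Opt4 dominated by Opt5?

Opt5 vs Opt4: price 575≤1144, miles earned 3320≥2614, duration 4.9≤19.5, layovers 1≤2 — Opt5 is at least as good on every objective with at least one strict improvement.

Yes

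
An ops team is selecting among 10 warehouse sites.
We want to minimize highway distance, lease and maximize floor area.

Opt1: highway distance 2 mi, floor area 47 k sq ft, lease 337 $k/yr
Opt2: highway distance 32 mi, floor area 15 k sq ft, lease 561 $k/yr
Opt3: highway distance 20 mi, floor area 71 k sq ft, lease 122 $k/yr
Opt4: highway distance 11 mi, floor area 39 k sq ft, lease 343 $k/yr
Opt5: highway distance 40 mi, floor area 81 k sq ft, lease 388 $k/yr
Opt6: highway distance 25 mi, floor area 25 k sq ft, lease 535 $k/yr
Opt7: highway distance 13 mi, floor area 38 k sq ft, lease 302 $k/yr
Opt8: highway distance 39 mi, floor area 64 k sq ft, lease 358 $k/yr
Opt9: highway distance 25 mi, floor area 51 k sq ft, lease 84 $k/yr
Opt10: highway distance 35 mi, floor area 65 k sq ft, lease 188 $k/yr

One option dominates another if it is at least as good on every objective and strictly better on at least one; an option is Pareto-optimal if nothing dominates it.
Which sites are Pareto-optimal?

Opt1, Opt3, Opt5, Opt7, Opt9

Opt1: not dominated (best highway distance).
Opt2: dominated by Opt1 (highway distance 2≤32, floor area 47≥15, lease 337≤561).
Opt3: not dominated.
Opt4: dominated by Opt1 (highway distance 2≤11, floor area 47≥39, lease 337≤343).
Opt5: not dominated (best floor area).
Opt6: dominated by Opt1 (highway distance 2≤25, floor area 47≥25, lease 337≤535).
Opt7: not dominated.
Opt8: dominated by Opt3 (highway distance 20≤39, floor area 71≥64, lease 122≤358).
Opt9: not dominated (best lease).
Opt10: dominated by Opt3 (highway distance 20≤35, floor area 71≥65, lease 122≤188).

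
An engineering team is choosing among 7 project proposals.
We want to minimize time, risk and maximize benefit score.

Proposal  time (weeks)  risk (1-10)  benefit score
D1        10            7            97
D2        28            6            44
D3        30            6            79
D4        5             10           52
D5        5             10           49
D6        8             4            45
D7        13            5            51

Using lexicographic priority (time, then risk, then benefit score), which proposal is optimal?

D4

First minimize time: best is 5, kept {D4, D5}.
Then minimize risk: best is 10, kept {D4, D5}.
Then maximize benefit score: best is 52, kept {D4}.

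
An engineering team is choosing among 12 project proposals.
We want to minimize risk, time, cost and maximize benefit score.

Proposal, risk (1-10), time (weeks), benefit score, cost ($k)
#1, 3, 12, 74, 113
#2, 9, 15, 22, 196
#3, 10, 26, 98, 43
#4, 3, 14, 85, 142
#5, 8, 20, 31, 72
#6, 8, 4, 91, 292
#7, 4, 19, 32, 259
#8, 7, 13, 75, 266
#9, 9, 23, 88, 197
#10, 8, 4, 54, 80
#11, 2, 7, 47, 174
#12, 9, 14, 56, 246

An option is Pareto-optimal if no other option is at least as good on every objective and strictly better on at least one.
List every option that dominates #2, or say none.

#1, #4, #10, #11

#1: risk 3≤9, time 12≤15, benefit score 74≥22, cost 113≤196 — dominates #2.
#4: risk 3≤9, time 14≤15, benefit score 85≥22, cost 142≤196 — dominates #2.
#10: risk 8≤9, time 4≤15, benefit score 54≥22, cost 80≤196 — dominates #2.
#11: risk 2≤9, time 7≤15, benefit score 47≥22, cost 174≤196 — dominates #2.
Others (#3, #5, #6, #7, #8, #9, #12) are each worse than #2 on at least one objective.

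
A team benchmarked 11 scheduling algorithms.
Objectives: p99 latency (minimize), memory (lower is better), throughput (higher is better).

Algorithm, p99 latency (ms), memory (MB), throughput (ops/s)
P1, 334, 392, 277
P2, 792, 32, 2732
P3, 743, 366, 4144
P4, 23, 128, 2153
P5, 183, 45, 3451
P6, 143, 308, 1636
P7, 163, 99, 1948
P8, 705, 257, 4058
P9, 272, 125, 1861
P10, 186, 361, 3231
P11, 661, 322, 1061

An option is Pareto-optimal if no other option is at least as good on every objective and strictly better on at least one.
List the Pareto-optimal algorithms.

P2, P3, P4, P5, P7, P8

P1: dominated by P4 (p99 latency 23≤334, memory 128≤392, throughput 2153≥277).
P2: not dominated (best memory).
P3: not dominated (best throughput).
P4: not dominated (best p99 latency).
P5: not dominated.
P6: dominated by P4 (p99 latency 23≤143, memory 128≤308, throughput 2153≥1636).
P7: not dominated.
P8: not dominated.
P9: dominated by P5 (p99 latency 183≤272, memory 45≤125, throughput 3451≥1861).
P10: dominated by P5 (p99 latency 183≤186, memory 45≤361, throughput 3451≥3231).
P11: dominated by P4 (p99 latency 23≤661, memory 128≤322, throughput 2153≥1061).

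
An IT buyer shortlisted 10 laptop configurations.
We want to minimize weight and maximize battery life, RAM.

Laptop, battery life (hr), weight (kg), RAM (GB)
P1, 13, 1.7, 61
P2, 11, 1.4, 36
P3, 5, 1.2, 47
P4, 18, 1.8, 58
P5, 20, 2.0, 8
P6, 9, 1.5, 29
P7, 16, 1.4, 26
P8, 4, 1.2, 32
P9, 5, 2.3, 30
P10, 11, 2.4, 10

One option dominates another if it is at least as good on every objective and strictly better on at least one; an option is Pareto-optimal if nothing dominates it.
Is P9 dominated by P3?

Yes

P3 vs P9: battery life 5≥5, weight 1.2≤2.3, RAM 47≥30 — P3 is at least as good on every objective with at least one strict improvement.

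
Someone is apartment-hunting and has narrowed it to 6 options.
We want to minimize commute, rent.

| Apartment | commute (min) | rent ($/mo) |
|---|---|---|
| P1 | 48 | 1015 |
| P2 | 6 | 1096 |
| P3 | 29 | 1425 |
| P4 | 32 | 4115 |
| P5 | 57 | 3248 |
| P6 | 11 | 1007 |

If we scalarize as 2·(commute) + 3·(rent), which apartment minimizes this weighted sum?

P1: 2·48 + 3·1015 = 3141
P2: 2·6 + 3·1096 = 3300
P3: 2·29 + 3·1425 = 4333
P4: 2·32 + 3·4115 = 12409
P5: 2·57 + 3·3248 = 9858
P6: 2·11 + 3·1007 = 3043
Lowest: P6 at 3043.

P6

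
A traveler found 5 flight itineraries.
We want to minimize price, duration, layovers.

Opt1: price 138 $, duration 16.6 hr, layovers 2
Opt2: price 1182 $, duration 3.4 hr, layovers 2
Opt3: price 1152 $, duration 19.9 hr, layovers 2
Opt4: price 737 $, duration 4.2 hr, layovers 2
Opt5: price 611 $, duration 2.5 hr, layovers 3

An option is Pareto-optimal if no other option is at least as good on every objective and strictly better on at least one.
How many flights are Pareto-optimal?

4

Opt1: not dominated (best price).
Opt2: not dominated.
Opt3: dominated by Opt1 (price 138≤1152, duration 16.6≤19.9, layovers 2≤2).
Opt4: not dominated.
Opt5: not dominated (best duration).
Pareto-optimal: Opt1, Opt2, Opt4, Opt5 → 4.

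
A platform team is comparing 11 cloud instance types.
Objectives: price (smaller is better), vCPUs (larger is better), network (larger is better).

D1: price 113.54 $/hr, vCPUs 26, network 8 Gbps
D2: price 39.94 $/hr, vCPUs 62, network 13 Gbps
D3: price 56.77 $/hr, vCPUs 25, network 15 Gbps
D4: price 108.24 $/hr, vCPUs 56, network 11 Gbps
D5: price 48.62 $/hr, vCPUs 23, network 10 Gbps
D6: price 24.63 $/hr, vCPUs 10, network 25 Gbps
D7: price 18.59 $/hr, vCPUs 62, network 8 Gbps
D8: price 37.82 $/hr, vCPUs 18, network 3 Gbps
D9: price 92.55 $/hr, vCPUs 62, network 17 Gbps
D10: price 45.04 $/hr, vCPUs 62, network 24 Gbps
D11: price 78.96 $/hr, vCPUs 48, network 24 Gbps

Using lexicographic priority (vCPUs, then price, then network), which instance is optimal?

D7

First maximize vCPUs: best is 62, kept {D2, D7, D9, D10}.
Then minimize price: best is 18.59, kept {D7}.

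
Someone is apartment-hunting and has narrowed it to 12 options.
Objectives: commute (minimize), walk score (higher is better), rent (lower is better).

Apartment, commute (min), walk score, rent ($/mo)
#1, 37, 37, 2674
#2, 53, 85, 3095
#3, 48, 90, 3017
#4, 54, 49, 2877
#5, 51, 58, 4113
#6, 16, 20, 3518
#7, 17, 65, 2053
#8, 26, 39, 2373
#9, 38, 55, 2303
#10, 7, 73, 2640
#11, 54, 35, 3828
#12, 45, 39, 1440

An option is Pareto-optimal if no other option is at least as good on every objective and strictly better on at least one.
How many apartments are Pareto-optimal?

#1: dominated by #7 (commute 17≤37, walk score 65≥37, rent 2053≤2674).
#2: dominated by #3 (commute 48≤53, walk score 90≥85, rent 3017≤3095).
#3: not dominated (best walk score).
#4: dominated by #7 (commute 17≤54, walk score 65≥49, rent 2053≤2877).
#5: dominated by #3 (commute 48≤51, walk score 90≥58, rent 3017≤4113).
#6: dominated by #10 (commute 7≤16, walk score 73≥20, rent 2640≤3518).
#7: not dominated.
#8: dominated by #7 (commute 17≤26, walk score 65≥39, rent 2053≤2373).
#9: dominated by #7 (commute 17≤38, walk score 65≥55, rent 2053≤2303).
#10: not dominated (best commute).
#11: dominated by #1 (commute 37≤54, walk score 37≥35, rent 2674≤3828).
#12: not dominated (best rent).
Pareto-optimal: #3, #7, #10, #12 → 4.

4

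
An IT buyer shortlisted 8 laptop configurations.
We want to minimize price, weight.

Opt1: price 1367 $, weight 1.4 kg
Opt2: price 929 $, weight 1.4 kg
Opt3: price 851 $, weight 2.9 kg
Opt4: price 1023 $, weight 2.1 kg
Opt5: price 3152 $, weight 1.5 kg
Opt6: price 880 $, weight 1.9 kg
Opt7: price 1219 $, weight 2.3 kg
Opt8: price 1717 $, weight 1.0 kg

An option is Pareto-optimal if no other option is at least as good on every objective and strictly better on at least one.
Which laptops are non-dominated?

Opt2, Opt3, Opt6, Opt8

Opt1: dominated by Opt2 (price 929≤1367, weight 1.4≤1.4).
Opt2: not dominated.
Opt3: not dominated (best price).
Opt4: dominated by Opt2 (price 929≤1023, weight 1.4≤2.1).
Opt5: dominated by Opt1 (price 1367≤3152, weight 1.4≤1.5).
Opt6: not dominated.
Opt7: dominated by Opt2 (price 929≤1219, weight 1.4≤2.3).
Opt8: not dominated (best weight).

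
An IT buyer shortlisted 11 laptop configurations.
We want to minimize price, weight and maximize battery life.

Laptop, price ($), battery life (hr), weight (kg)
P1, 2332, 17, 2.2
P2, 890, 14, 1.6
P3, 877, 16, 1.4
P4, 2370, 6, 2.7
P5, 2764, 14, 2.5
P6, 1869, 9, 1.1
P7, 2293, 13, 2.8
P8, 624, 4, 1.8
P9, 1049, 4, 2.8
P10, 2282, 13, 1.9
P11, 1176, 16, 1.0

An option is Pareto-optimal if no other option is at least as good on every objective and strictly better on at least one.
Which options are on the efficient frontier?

P1, P3, P8, P11

P1: not dominated (best battery life).
P2: dominated by P3 (price 877≤890, battery life 16≥14, weight 1.4≤1.6).
P3: not dominated.
P4: dominated by P1 (price 2332≤2370, battery life 17≥6, weight 2.2≤2.7).
P5: dominated by P1 (price 2332≤2764, battery life 17≥14, weight 2.2≤2.5).
P6: dominated by P11 (price 1176≤1869, battery life 16≥9, weight 1.0≤1.1).
P7: dominated by P2 (price 890≤2293, battery life 14≥13, weight 1.6≤2.8).
P8: not dominated (best price).
P9: dominated by P2 (price 890≤1049, battery life 14≥4, weight 1.6≤2.8).
P10: dominated by P2 (price 890≤2282, battery life 14≥13, weight 1.6≤1.9).
P11: not dominated (best weight).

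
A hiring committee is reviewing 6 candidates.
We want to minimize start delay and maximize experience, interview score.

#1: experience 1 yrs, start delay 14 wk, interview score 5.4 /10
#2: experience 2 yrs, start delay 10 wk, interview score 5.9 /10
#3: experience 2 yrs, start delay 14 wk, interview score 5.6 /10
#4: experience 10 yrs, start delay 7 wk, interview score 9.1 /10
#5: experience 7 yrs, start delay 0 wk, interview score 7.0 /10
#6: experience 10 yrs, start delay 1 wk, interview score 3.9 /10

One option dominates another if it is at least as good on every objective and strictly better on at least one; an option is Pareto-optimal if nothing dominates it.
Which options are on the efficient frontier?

#4, #5, #6

#1: dominated by #2 (experience 2≥1, start delay 10≤14, interview score 5.9≥5.4).
#2: dominated by #4 (experience 10≥2, start delay 7≤10, interview score 9.1≥5.9).
#3: dominated by #2 (experience 2≥2, start delay 10≤14, interview score 5.9≥5.6).
#4: not dominated (best interview score).
#5: not dominated (best start delay).
#6: not dominated.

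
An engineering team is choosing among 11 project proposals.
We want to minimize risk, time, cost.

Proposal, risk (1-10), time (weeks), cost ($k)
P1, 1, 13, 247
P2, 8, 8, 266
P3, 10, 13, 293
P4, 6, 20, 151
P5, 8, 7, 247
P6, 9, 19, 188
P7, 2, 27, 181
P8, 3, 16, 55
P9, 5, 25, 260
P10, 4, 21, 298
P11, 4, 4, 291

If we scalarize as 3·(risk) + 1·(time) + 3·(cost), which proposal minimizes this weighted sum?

P1: 3·1 + 1·13 + 3·247 = 757
P2: 3·8 + 1·8 + 3·266 = 830
P3: 3·10 + 1·13 + 3·293 = 922
P4: 3·6 + 1·20 + 3·151 = 491
P5: 3·8 + 1·7 + 3·247 = 772
P6: 3·9 + 1·19 + 3·188 = 610
P7: 3·2 + 1·27 + 3·181 = 576
P8: 3·3 + 1·16 + 3·55 = 190
P9: 3·5 + 1·25 + 3·260 = 820
P10: 3·4 + 1·21 + 3·298 = 927
P11: 3·4 + 1·4 + 3·291 = 889
Lowest: P8 at 190.

P8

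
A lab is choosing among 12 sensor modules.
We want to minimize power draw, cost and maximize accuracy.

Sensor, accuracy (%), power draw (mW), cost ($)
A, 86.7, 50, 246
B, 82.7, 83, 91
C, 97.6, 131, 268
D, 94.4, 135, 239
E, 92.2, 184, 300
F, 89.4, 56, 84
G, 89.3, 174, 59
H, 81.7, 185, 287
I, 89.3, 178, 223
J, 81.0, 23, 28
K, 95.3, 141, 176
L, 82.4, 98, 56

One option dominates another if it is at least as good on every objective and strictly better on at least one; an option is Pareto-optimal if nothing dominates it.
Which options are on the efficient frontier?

A: not dominated.
B: dominated by F (accuracy 89.4≥82.7, power draw 56≤83, cost 84≤91).
C: not dominated (best accuracy).
D: not dominated.
E: dominated by C (accuracy 97.6≥92.2, power draw 131≤184, cost 268≤300).
F: not dominated.
G: not dominated.
H: dominated by A (accuracy 86.7≥81.7, power draw 50≤185, cost 246≤287).
I: dominated by F (accuracy 89.4≥89.3, power draw 56≤178, cost 84≤223).
J: not dominated (best power draw).
K: not dominated.
L: not dominated.

A, C, D, F, G, J, K, L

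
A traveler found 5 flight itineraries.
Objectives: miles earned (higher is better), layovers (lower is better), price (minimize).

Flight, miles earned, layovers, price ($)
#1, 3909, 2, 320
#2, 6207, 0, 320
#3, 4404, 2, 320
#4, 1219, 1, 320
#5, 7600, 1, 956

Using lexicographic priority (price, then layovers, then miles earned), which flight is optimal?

First minimize price: best is 320, kept {#1, #2, #3, #4}.
Then minimize layovers: best is 0, kept {#2}.

#2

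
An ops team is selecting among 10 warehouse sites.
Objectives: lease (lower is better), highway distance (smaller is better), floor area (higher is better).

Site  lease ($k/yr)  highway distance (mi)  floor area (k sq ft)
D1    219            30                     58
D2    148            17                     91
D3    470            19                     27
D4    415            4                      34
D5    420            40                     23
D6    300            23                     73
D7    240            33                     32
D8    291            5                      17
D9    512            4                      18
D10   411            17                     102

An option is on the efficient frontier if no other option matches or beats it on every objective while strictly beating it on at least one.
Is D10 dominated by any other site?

D1: worse on highway distance (30 vs 17).
D2: worse on floor area (91 vs 102).
D3: worse on lease (470 vs 411).
D4: worse on lease (415 vs 411).
D5: worse on lease (420 vs 411).
D6: worse on highway distance (23 vs 17).
D7: worse on highway distance (33 vs 17).
D8: worse on floor area (17 vs 102).
D9: worse on lease (512 vs 411).
No option is at least as good as D10 on every objective and strictly better on one.

No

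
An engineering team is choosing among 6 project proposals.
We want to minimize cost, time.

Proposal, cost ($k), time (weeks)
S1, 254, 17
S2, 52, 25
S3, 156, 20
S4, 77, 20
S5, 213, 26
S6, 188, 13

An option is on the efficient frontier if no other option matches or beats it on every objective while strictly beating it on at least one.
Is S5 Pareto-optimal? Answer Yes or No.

S2 vs S5: cost 52≤213, time 25≤26 — S2 is at least as good on every objective and strictly better on at least one, so S2 dominates S5.

No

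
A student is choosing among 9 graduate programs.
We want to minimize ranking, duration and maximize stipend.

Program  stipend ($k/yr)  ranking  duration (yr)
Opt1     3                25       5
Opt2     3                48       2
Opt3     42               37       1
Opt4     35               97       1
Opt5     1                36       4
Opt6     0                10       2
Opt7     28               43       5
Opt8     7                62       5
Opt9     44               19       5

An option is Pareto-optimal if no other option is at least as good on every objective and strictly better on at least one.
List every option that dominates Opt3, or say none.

none

Opt1: worse on stipend (3 vs 42).
Opt2: worse on stipend (3 vs 42).
Opt4: worse on stipend (35 vs 42).
Opt5: worse on stipend (1 vs 42).
Opt6: worse on stipend (0 vs 42).
Opt7: worse on stipend (28 vs 42).
Opt8: worse on stipend (7 vs 42).
Opt9: worse on duration (5 vs 1).
No option dominates Opt3.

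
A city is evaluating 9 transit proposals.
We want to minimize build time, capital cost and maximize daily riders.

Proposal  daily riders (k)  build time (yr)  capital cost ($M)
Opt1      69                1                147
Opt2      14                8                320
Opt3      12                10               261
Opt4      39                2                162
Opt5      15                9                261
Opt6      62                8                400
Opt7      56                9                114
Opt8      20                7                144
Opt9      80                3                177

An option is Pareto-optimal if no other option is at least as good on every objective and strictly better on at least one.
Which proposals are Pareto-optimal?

Opt1: not dominated (best build time).
Opt2: dominated by Opt1 (daily riders 69≥14, build time 1≤8, capital cost 147≤320).
Opt3: dominated by Opt1 (daily riders 69≥12, build time 1≤10, capital cost 147≤261).
Opt4: dominated by Opt1 (daily riders 69≥39, build time 1≤2, capital cost 147≤162).
Opt5: dominated by Opt1 (daily riders 69≥15, build time 1≤9, capital cost 147≤261).
Opt6: dominated by Opt1 (daily riders 69≥62, build time 1≤8, capital cost 147≤400).
Opt7: not dominated (best capital cost).
Opt8: not dominated.
Opt9: not dominated (best daily riders).

Opt1, Opt7, Opt8, Opt9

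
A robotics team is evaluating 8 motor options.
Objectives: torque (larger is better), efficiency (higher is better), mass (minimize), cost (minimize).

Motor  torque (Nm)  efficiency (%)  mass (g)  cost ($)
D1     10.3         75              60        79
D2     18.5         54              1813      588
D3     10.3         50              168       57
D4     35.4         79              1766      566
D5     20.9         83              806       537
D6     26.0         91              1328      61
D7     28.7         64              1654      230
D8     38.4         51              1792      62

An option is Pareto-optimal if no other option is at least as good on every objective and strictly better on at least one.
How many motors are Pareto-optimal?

D1: not dominated (best mass).
D2: dominated by D4 (torque 35.4≥18.5, efficiency 79≥54, mass 1766≤1813, cost 566≤588).
D3: not dominated (best cost).
D4: not dominated.
D5: not dominated.
D6: not dominated (best efficiency).
D7: not dominated.
D8: not dominated (best torque).
Pareto-optimal: D1, D3, D4, D5, D6, D7, D8 → 7.

7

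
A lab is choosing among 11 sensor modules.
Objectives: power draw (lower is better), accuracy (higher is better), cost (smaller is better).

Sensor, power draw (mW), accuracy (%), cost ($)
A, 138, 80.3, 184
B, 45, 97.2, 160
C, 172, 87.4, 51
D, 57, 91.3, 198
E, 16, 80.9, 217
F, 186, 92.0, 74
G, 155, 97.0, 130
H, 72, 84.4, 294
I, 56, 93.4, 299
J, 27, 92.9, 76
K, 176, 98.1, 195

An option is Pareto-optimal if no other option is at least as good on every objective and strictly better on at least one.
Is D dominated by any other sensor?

Yes

B vs D: power draw 45≤57, accuracy 97.2≥91.3, cost 160≤198 — B is at least as good on every objective and strictly better on at least one, so B dominates D.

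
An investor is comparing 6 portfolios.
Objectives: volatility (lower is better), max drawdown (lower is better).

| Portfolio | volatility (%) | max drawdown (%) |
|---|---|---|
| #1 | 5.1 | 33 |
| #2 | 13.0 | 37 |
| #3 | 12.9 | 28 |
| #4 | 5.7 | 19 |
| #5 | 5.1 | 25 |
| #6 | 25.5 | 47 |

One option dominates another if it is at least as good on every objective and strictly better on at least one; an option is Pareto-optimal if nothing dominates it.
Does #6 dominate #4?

No

#6 vs #4: #6 is worse on volatility (25.5 vs 5.7), so it does not dominate #4.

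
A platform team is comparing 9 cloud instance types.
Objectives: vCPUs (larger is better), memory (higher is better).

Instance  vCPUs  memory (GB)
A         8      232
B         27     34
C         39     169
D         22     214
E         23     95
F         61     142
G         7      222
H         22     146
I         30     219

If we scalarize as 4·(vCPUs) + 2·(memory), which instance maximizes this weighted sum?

A: 4·8 + 2·232 = 496
B: 4·27 + 2·34 = 176
C: 4·39 + 2·169 = 494
D: 4·22 + 2·214 = 516
E: 4·23 + 2·95 = 282
F: 4·61 + 2·142 = 528
G: 4·7 + 2·222 = 472
H: 4·22 + 2·146 = 380
I: 4·30 + 2·219 = 558
Highest: I at 558.

I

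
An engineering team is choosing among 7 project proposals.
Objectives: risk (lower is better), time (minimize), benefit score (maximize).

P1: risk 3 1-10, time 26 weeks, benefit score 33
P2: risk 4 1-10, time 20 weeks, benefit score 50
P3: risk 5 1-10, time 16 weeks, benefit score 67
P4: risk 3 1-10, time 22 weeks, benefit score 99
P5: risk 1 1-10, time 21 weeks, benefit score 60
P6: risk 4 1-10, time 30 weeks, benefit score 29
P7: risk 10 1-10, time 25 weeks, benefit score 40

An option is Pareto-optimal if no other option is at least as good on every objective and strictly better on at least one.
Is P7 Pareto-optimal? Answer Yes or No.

P2 vs P7: risk 4≤10, time 20≤25, benefit score 50≥40 — P2 is at least as good on every objective and strictly better on at least one, so P2 dominates P7.

No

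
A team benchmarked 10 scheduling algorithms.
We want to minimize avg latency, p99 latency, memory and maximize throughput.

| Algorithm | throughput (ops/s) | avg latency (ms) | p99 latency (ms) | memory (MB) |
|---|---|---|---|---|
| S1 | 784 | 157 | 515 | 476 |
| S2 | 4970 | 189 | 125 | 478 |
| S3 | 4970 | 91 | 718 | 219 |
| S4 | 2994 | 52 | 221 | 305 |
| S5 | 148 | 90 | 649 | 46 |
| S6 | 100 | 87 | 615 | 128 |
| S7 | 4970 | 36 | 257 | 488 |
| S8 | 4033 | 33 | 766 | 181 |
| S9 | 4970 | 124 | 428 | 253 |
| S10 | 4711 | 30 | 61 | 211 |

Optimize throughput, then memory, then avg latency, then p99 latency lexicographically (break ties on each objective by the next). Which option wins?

S3

First maximize throughput: best is 4970, kept {S2, S3, S7, S9}.
Then minimize memory: best is 219, kept {S3}.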